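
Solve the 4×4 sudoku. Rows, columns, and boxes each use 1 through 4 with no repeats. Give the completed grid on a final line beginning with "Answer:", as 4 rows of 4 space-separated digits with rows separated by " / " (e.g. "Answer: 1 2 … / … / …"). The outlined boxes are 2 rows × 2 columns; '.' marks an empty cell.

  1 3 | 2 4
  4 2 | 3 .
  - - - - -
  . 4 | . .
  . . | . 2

Step 1. [r3c4∈{1,3}] across col 4, 3 lands solely at r3c4 ⇒ r3c4=3.
Step 2. [r4c2∈{1}] r4c2's peers cover all but 1. So r4c2=1.
Step 3. [r4c1∈{3}] r4c1's peers cover all but 3 ⇒ r4c1=3.
Step 4. [r4c3∈{4}] r4c3 is down to just 4, so r4c3=4.
Step 5. [r3c1∈{2}] r3c1's peers cover all but 2 ⇒ r3c1=2.
Step 6. [r3c3∈{1}] only 1 remains possible at r3c3 ⇒ r3c3=1.
Step 7. [r2c4∈{1}] r2c4 is down to just 1. So r2c4=1.

Answer: 1 3 2 4 / 4 2 3 1 / 2 4 1 3 / 3 1 4 2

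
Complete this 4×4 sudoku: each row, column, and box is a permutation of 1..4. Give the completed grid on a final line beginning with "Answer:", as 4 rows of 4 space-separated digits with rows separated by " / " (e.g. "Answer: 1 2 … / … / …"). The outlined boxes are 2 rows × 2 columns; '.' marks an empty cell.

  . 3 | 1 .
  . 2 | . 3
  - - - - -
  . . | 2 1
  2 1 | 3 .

Step 1. [r1c1∈{4}] r1c1's peers cover all but 4 ⇒ r1c1=4.
Step 2. [r1c4∈{2}] nothing but 2 survives at r1c4. So r1c4=2.
Step 3. [r2c1∈{1}] nothing but 1 survives at r2c1 ⇒ r2c1=1.
Step 4. [r4c4∈{4}] r4c4 is down to just 4 ⇒ r4c4=4.
Step 5. [r3c2∈{4}] nothing but 4 survives at r3c2, so r3c2=4.
Step 6. [r3c1∈{3}] r3c1 has the single candidate 3, so r3c1=3.
Step 7. [r2c3∈{4}] r2c3 is down to just 4. So r2c3=4.

Answer: 4 3 1 2 / 1 2 4 3 / 3 4 2 1 / 2 1 3 4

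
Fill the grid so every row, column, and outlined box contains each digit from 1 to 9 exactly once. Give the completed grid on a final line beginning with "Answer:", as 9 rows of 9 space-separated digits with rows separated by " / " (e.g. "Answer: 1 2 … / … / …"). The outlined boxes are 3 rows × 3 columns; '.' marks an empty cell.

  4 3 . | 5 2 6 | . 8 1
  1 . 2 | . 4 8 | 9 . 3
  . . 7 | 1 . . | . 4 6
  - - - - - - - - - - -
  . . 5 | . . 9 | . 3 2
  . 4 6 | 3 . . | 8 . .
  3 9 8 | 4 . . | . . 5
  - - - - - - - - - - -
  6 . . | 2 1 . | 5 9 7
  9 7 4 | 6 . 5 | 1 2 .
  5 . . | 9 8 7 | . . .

Step 1. [r4c1∈{7}] r4c1 has the single candidate 7. So r4c1=7.
Step 2. [r9c7∈{3,4,6}] 3 has one home in col 7: r9c7, so r9c7=3.
Step 3. [r8c5∈{3}] r8c5 is down to just 3, so r8c5=3.
Step 4. [r1c7∈{7}] r1c7 has the single candidate 7. So r1c7=7.
Step 5. [r6c7∈{6}] only 6 remains possible at r6c7. So r6c7=6.
Step 6. [r6c5∈{7}] nothing but 7 survives at r6c5 ⇒ r6c5=7.
Step 7. [r3c2∈{5,8}] r3c2 is the only open cell in row 3 admitting 5, so r3c2=5.
Step 8. [r6c8∈{1}] only 1 remains possible at r6c8 ⇒ r6c8=1.
Step 9. [r6c6∈{2}] r6c6 is down to just 2 ⇒ r6c6=2.
Step 10. [r9c2∈{1,2}] r9c2 is the only open cell in row 9 admitting 2. So r9c2=2.
Step 11. [r9c9∈{4}] r9c9 is down to just 4. So r9c9=4.
Step 12. [r3c7∈{2}] only 2 remains possible at r3c7 ⇒ r3c7=2.
Step 13. [r8c9∈{8}] only 8 remains possible at r8c9. So r8c9=8.
Step 14. [r7c2∈{8}] nothing but 8 survives at r7c2 ⇒ r7c2=8.
Step 15. [r9c8∈{6}] r9c8 has the single candidate 6. So r9c8=6.
Step 16. [r2c8∈{5}] r2c8 has the single candidate 5 ⇒ r2c8=5.
Step 17. [r1c3∈{9}] r1c3's peers cover all but 9 ⇒ r1c3=9.
Step 18. [r2c4∈{7}] r2c4's peers cover all but 7, so r2c4=7.
Step 19. [r4c4∈{8}] only 8 remains possible at r4c4, so r4c4=8.
Step 20. [r5c5∈{5}] nothing but 5 survives at r5c5. So r5c5=5.
Step 21. [r2c2∈{6}] nothing but 6 survives at r2c2 ⇒ r2c2=6.
Step 22. [r5c1∈{2}] nothing but 2 survives at r5c1, so r5c1=2.
Step 23. [r3c6∈{3}] nothing but 3 survives at r3c6, so r3c6=3.
Step 24. [r7c6∈{4}] r7c6 has the single candidate 4. So r7c6=4.
Step 25. [r4c2∈{1}] nothing but 1 survives at r4c2 ⇒ r4c2=1.
Step 26. [r9c3∈{1}] r9c3 has the single candidate 1 ⇒ r9c3=1.
Step 27. [r4c5∈{6}] r4c5 is down to just 6. So r4c5=6.
Step 28. [r5c9∈{9}] r5c9's peers cover all but 9, so r5c9=9.
Step 29. [r3c5∈{9}] r3c5 has the single candidate 9. So r3c5=9.
Step 30. [r7c3∈{3}] nothing but 3 survives at r7c3 ⇒ r7c3=3.
Step 31. [r5c8∈{7}] nothing but 7 survives at r5c8, so r5c8=7.
Step 32. [r4c7∈{4}] r4c7's peers cover all but 4. So r4c7=4.
Step 33. [r3c1∈{8}] r3c1 has the single candidate 8. So r3c1=8.
Step 34. [r5c6∈{1}] r5c6 is down to just 1. So r5c6=1.

Answer: 4 3 9 5 2 6 7 8 1 / 1 6 2 7 4 8 9 5 3 / 8 5 7 1 9 3 2 4 6 / 7 1 5 8 6 9 4 3 2 / 2 4 6 3 5 1 8 7 9 / 3 9 8 4 7 2 6 1 5 / 6 8 3 2 1 4 5 9 7 / 9 7 4 6 3 5 1 2 8 / 5 2 1 9 8 7 3 6 4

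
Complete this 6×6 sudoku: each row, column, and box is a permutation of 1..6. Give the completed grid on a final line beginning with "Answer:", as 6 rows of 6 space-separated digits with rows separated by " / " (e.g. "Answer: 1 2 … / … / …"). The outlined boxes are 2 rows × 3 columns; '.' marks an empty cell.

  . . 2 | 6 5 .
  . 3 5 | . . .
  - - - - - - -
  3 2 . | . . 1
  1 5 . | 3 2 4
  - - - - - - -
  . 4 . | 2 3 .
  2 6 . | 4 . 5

Step 1. [r6c5∈{1}] r6c5 has the single candidate 1, so r6c5=1.
Step 2. [r3c3∈{4,6}] row 3 places 4 nowhere but r3c3. So r3c3=4.
Step 3. [r1c1∈{4}] r1c1 has the single candidate 4. So r1c1=4.
Step 4. [r1c2∈{1}] nothing but 1 survives at r1c2 ⇒ r1c2=1.
Step 5. [r3c4∈{5}] nothing but 5 survives at r3c4, so r3c4=5.
Step 6. [r2c1∈{6}] nothing but 6 survives at r2c1, so r2c1=6.
Step 7. [r5c6∈{6}] only 6 remains possible at r5c6. So r5c6=6.
Step 8. [r2c6∈{2}] r2c6's peers cover all but 2. So r2c6=2.
Step 9. [r3c5∈{6}] nothing but 6 survives at r3c5 ⇒ r3c5=6.
Step 10. [r5c1∈{5}] r5c1's peers cover all but 5, so r5c1=5.
Step 11. [r5c3∈{1}] nothing but 1 survives at r5c3 ⇒ r5c3=1.
Step 12. [r6c3∈{3}] r6c3 has the single candidate 3. So r6c3=3.
Step 13. [r4c3∈{6}] nothing but 6 survives at r4c3. So r4c3=6.
Step 14. [r1c6∈{3}] r1c6 has the single candidate 3 ⇒ r1c6=3.
Step 15. [r2c5∈{4}] nothing but 4 survives at r2c5 ⇒ r2c5=4.
Step 16. [r2c4∈{1}] nothing but 1 survives at r2c4. So r2c4=1.

Answer: 4 1 2 6 5 3 / 6 3 5 1 4 2 / 3 2 4 5 6 1 / 1 5 6 3 2 4 / 5 4 1 2 3 6 / 2 6 3 4 1 5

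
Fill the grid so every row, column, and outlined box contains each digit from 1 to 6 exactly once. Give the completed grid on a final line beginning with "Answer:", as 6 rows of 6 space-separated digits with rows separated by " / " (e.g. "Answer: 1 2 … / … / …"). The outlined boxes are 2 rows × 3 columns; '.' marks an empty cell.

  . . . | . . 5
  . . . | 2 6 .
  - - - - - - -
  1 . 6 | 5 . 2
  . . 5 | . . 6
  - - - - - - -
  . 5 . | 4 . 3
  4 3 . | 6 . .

Step 1. [r4c1∈{2,3}] in box 3, 3 fits only at r4c1, so r4c1=3.
Step 2. [r6c6∈{1}] r6c6 has the single candidate 1 ⇒ r6c6=1.
Step 3. [r1c2∈{1,2,4,6}] in col 2, 6 fits only at r1c2. So r1c2=6.
Step 4. [r6c3∈{2}] r6c3 has the single candidate 2, so r6c3=2.
Step 5. [r2c2∈{1,4}] r2c2 is the only open cell in col 2 admitting 1, so r2c2=1.
Step 6. [r1c4∈{1,3}] r1c4 is the only open cell in col 4 admitting 3. So r1c4=3.
Step 7. [r3c2∈{4}] nothing but 4 survives at r3c2. So r3c2=4.
Step 8. [r1c3∈{4}] only 4 remains possible at r1c3. So r1c3=4.
Step 9. [r1c5∈{1}] only 1 remains possible at r1c5. So r1c5=1.
Step 10. [r4c5∈{4}] r4c5 is down to just 4. So r4c5=4.
Step 11. [r4c2∈{2}] only 2 remains possible at r4c2, so r4c2=2.
Step 12. [r5c1∈{6}] r5c1 is down to just 6, so r5c1=6.
Step 13. [r1c1∈{2}] r1c1 has the single candidate 2. So r1c1=2.
Step 14. [r2c3∈{3}] only 3 remains possible at r2c3 ⇒ r2c3=3.
Step 15. [r6c5∈{5}] nothing but 5 survives at r6c5 ⇒ r6c5=5.
Step 16. [r2c6∈{4}] only 4 remains possible at r2c6 ⇒ r2c6=4.
Step 17. [r4c4∈{1}] r4c4 is down to just 1. So r4c4=1.
Step 18. [r5c3∈{1}] r5c3's peers cover all but 1 ⇒ r5c3=1.
Step 19. [r3c5∈{3}] r3c5 has the single candidate 3, so r3c5=3.
Step 20. [r5c5∈{2}] r5c5 is down to just 2, so r5c5=2.
Step 21. [r2c1∈{5}] r2c1 is down to just 5, so r2c1=5.

Answer: 2 6 4 3 1 5 / 5 1 3 2 6 4 / 1 4 6 5 3 2 / 3 2 5 1 4 6 / 6 5 1 4 2 3 / 4 3 2 6 5 1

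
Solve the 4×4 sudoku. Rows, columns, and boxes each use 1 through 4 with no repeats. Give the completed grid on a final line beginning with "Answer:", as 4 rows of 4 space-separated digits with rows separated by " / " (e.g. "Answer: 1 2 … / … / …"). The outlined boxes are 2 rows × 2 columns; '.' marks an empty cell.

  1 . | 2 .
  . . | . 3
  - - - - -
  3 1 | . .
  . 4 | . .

Step 1. [r4c4∈{1,2}] in col 4, 1 fits only at r4c4 ⇒ r4c4=1.
Step 2. [r2c1∈{2,4}] r2c1 is the only open cell in col 1 admitting 4. So r2c1=4.
Step 3. [r1c4∈{4}] r1c4's peers cover all but 4, so r1c4=4.
Step 4. [r3c3∈{4}] r3c3 is down to just 4 ⇒ r3c3=4.
Step 5. [r2c3∈{1}] nothing but 1 survives at r2c3. So r2c3=1.
Step 6. [r4c3∈{3}] nothing but 3 survives at r4c3. So r4c3=3.
Step 7. [r2c2∈{2}] r2c2 is down to just 2, so r2c2=2.
Step 8. [r3c4∈{2}] r3c4 is down to just 2. So r3c4=2.
Step 9. [r1c2∈{3}] r1c2's peers cover all but 3. So r1c2=3.
Step 10. [r4c1∈{2}] only 2 remains possible at r4c1, so r4c1=2.

Answer: 1 3 2 4 / 4 2 1 3 / 3 1 4 2 / 2 4 3 1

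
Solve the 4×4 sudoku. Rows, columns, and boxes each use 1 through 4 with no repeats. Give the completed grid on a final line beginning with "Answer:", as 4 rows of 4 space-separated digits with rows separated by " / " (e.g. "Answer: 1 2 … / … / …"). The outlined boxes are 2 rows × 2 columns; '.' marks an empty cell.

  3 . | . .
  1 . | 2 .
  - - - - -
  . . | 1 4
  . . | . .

Step 1. [r4c2∈{1,2,3,4}] across row 4, 1 lands solely at r4c2 ⇒ r4c2=1.
Step 2. [r1c2∈{2,4}] in row 1, 2 fits only at r1c2. So r1c2=2.
Step 3. [r4c4∈{2,3}] r4c4 is the only open cell in col 4 admitting 2 ⇒ r4c4=2.
Step 4. [r4c1∈{4}] only 4 remains possible at r4c1 ⇒ r4c1=4.
Step 5. [r4c3∈{3}] nothing but 3 survives at r4c3 ⇒ r4c3=3.
Step 6. [r3c1∈{2}] nothing but 2 survives at r3c1 ⇒ r3c1=2.
Step 7. [r2c4∈{3}] nothing but 3 survives at r2c4, so r2c4=3.
Step 8. [r1c3∈{4}] r1c3 has the single candidate 4, so r1c3=4.
Step 9. [r2c2∈{4}] nothing but 4 survives at r2c2 ⇒ r2c2=4.
Step 10. [r3c2∈{3}] r3c2 is down to just 3, so r3c2=3.
Step 11. [r1c4∈{1}] r1c4 is down to just 1, so r1c4=1.

Answer: 3 2 4 1 / 1 4 2 3 / 2 3 1 4 / 4 1 3 2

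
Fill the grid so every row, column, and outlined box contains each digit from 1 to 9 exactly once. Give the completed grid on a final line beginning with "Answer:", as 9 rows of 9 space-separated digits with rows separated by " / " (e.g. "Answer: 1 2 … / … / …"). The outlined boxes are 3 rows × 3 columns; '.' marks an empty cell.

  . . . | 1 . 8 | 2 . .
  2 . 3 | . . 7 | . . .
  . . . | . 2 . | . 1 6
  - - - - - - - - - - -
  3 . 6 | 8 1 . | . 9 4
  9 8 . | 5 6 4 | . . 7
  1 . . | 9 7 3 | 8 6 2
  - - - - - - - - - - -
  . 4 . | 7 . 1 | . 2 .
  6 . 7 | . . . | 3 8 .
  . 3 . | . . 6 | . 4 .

Step 1. [r2c8∈{5}] nothing but 5 survives at r2c8 ⇒ r2c8=5.
Step 2. [r9c3∈{1,2,5,8,9}] 1 has one home in col 3: r9c3. So r9c3=1.
Step 3. [r8c2∈{2,5,9}] 2 has one home in box 7: r8c2, so r8c2=2.
Step 4. [r7c3∈{5,8,9}] r7c3 is the only open cell in box 7 admitting 9 ⇒ r7c3=9.
Step 5. [r7c9∈{5}] r7c9 has the single candidate 5. So r7c9=5.
Step 6. [r9c9∈{9}] r9c9 is down to just 9, so r9c9=9.
Step 7. [r9c1∈{5,8}] in box 7, 5 fits only at r9c1, so r9c1=5.
Step 8. [r1c8∈{3,7}] r1c8 is the only open cell in col 8 admitting 7. So r1c8=7.
Step 9. [r1c1∈{4}] nothing but 4 survives at r1c1, so r1c1=4.
Step 10. [r1c3∈{5}] nothing but 5 survives at r1c3 ⇒ r1c3=5.
Step 11. [r8c5∈{4,5,9}] across col 5, 5 lands solely at r8c5 ⇒ r8c5=5.
Step 12. [r2c5∈{4,9}] in col 5, 4 fits only at r2c5, so r2c5=4.
Step 13. [r1c5∈{3,9}] r1c5 is the only open cell in col 5 admitting 9, so r1c5=9.
Step 14. [r2c7∈{9}] r2c7's peers cover all but 9 ⇒ r2c7=9.
Step 15. [r7c1∈{8}] only 8 remains possible at r7c1. So r7c1=8.
Step 16. [r4c2∈{5,7}] r4c2 is the only open cell in row 4 admitting 7, so r4c2=7.
Step 17. [r2c2∈{1,6}] row 2 places 1 nowhere but r2c2 ⇒ r2c2=1.
Step 18. [r6c2∈{5}] r6c2's peers cover all but 5. So r6c2=5.
Step 19. [r5c7∈{1}] r5c7 is down to just 1. So r5c7=1.
Step 20. [r1c2∈{6}] r1c2 is down to just 6. So r1c2=6.
Step 21. [r9c7∈{7}] only 7 remains possible at r9c7, so r9c7=7.
Step 22. [r7c7∈{6}] r7c7 is down to just 6, so r7c7=6.
Step 23. [r3c2∈{9}] r3c2's peers cover all but 9 ⇒ r3c2=9.
Step 24. [r5c3∈{2}] r5c3 has the single candidate 2. So r5c3=2.
Step 25. [r5c8∈{3}] r5c8's peers cover all but 3. So r5c8=3.
Step 26. [r4c6∈{2}] nothing but 2 survives at r4c6. So r4c6=2.
Step 27. [r2c4∈{6}] r2c4 is down to just 6. So r2c4=6.
Step 28. [r3c1∈{7}] r3c1's peers cover all but 7. So r3c1=7.
Step 29. [r9c4∈{2}] nothing but 2 survives at r9c4, so r9c4=2.
Step 30. [r8c9∈{1}] only 1 remains possible at r8c9 ⇒ r8c9=1.
Step 31. [r3c3∈{8}] r3c3's peers cover all but 8 ⇒ r3c3=8.
Step 32. [r3c4∈{3}] nothing but 3 survives at r3c4, so r3c4=3.
Step 33. [r2c9∈{8}] r2c9's peers cover all but 8 ⇒ r2c9=8.
Step 34. [r3c7∈{4}] nothing but 4 survives at r3c7. So r3c7=4.
Step 35. [r6c3∈{4}] r6c3's peers cover all but 4. So r6c3=4.
Step 36. [r8c6∈{9}] r8c6 has the single candidate 9, so r8c6=9.
Step 37. [r8c4∈{4}] r8c4's peers cover all but 4, so r8c4=4.
Step 38. [r9c5∈{8}] nothing but 8 survives at r9c5, so r9c5=8.
Step 39. [r3c6∈{5}] r3c6 is down to just 5 ⇒ r3c6=5.
Step 40. [r1c9∈{3}] nothing but 3 survives at r1c9, so r1c9=3.
Step 41. [r7c5∈{3}] nothing but 3 survives at r7c5. So r7c5=3.
Step 42. [r4c7∈{5}] nothing but 5 survives at r4c7 ⇒ r4c7=5.

Answer: 4 6 5 1 9 8 2 7 3 / 2 1 3 6 4 7 9 5 8 / 7 9 8 3 2 5 4 1 6 / 3 7 6 8 1 2 5 9 4 / 9 8 2 5 6 4 1 3 7 / 1 5 4 9 7 3 8 6 2 / 8 4 9 7 3 1 6 2 5 / 6 2 7 4 5 9 3 8 1 / 5 3 1 2 8 6 7 4 9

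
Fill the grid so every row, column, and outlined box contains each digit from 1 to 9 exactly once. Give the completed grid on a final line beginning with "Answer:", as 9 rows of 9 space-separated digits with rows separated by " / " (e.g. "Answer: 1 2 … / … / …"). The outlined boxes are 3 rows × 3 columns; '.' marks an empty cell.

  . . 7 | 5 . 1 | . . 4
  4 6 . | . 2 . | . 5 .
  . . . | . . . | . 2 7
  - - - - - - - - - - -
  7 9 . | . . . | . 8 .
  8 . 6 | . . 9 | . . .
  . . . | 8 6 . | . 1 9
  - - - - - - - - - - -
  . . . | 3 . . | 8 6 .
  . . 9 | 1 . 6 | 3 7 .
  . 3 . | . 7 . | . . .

Step 1. [r7c5∈{4,5,9}] 9 has one home in row 7: r7c5. So r7c5=9.
Step 2. [r7c2∈{1,2,4,5,7}] across row 7, 7 lands solely at r7c2. So r7c2=7.
Step 3. [r4c9∈{2,3,5,6}] r4c9 is the only open cell in col 9 admitting 6, so r4c9=6.
Step 4. [r2c9∈{1,3,8}] in col 9, 8 fits only at r2c9, so r2c9=8.
Step 5. [r1c8∈{3,9}] in box 3, 3 fits only at r1c8 ⇒ r1c8=3.
Step 6. [r5c8∈{4}] nothing but 4 survives at r5c8, so r5c8=4.
Step 7. [r9c7∈{1,2,4,5,9}] in col 7, 4 fits only at r9c7. So r9c7=4.
Step 8. [r9c4∈{2}] r9c4 is down to just 2. So r9c4=2.
Step 9. [r4c4∈{4}] r4c4 has the single candidate 4 ⇒ r4c4=4.
Step 10. [r1c5∈{8}] only 8 remains possible at r1c5, so r1c5=8.
Step 11. [r8c2∈{2,4,5,8}] 8 has one home in row 8: r8c2 ⇒ r8c2=8.
Step 12. [r7c3∈{1,2,4,5}] in box 7, 4 fits only at r7c3 ⇒ r7c3=4.
Step 13. [r7c6∈{5}] r7c6 has the single candidate 5. So r7c6=5.
Step 14. [r3c3∈{1,3,5,8}] row 3 places 8 nowhere but r3c3. So r3c3=8.
Step 15. [r5c9∈{2,3,5}] col 9 places 3 nowhere but r5c9 ⇒ r5c9=3.
Step 16. [r5c4∈{7}] nothing but 7 survives at r5c4 ⇒ r5c4=7.
Step 17. [r1c2∈{2}] r1c2 is down to just 2, so r1c2=2.
Step 18. [r5c7∈{2,5}] row 5 places 2 nowhere but r5c7 ⇒ r5c7=2.
Step 19. [r4c7∈{5}] r4c7 is down to just 5. So r4c7=5.
Step 20. [r3c4∈{6,9}] r3c4 is the only open cell in col 4 admitting 6. So r3c4=6.
Step 21. [r1c1∈{9}] r1c1's peers cover all but 9. So r1c1=9.
Step 22. [r3c6∈{3,4}] col 6 places 4 nowhere but r3c6, so r3c6=4.
Step 23. [r3c5∈{3}] nothing but 3 survives at r3c5, so r3c5=3.
Step 24. [r6c1∈{2,3,5}] col 1 places 3 nowhere but r6c1 ⇒ r6c1=3.
Step 25. [r3c7∈{1,9}] r3c7 is the only open cell in row 3 admitting 9. So r3c7=9.
Step 26. [r6c6∈{2}] r6c6 is down to just 2, so r6c6=2.
Step 27. [r6c3∈{5}] r6c3's peers cover all but 5 ⇒ r6c3=5.
Step 28. [r9c3∈{1}] r9c3's peers cover all but 1, so r9c3=1.
Step 29. [r7c1∈{2}] r7c1's peers cover all but 2 ⇒ r7c1=2.
Step 30. [r8c1∈{5}] r8c1's peers cover all but 5 ⇒ r8c1=5.
Step 31. [r5c2∈{1}] nothing but 1 survives at r5c2 ⇒ r5c2=1.
Step 32. [r6c7∈{7}] r6c7 has the single candidate 7 ⇒ r6c7=7.
Step 33. [r8c9∈{2}] r8c9's peers cover all but 2 ⇒ r8c9=2.
Step 34. [r2c4∈{9}] r2c4's peers cover all but 9. So r2c4=9.
Step 35. [r4c5∈{1}] r4c5 is down to just 1, so r4c5=1.
Step 36. [r3c2∈{5}] r3c2 has the single candidate 5, so r3c2=5.
Step 37. [r2c6∈{7}] only 7 remains possible at r2c6 ⇒ r2c6=7.
Step 38. [r7c9∈{1}] r7c9 is down to just 1 ⇒ r7c9=1.
Step 39. [r1c7∈{6}] r1c7 is down to just 6 ⇒ r1c7=6.
Step 40. [r9c8∈{9}] only 9 remains possible at r9c8. So r9c8=9.
Step 41. [r3c1∈{1}] only 1 remains possible at r3c1, so r3c1=1.
Step 42. [r6c2∈{4}] r6c2's peers cover all but 4 ⇒ r6c2=4.
Step 43. [r4c3∈{2}] r4c3 is down to just 2, so r4c3=2.
Step 44. [r5c5∈{5}] r5c5's peers cover all but 5. So r5c5=5.
Step 45. [r4c6∈{3}] r4c6's peers cover all but 3. So r4c6=3.
Step 46. [r9c9∈{5}] r9c9 is down to just 5. So r9c9=5.
Step 47. [r9c6∈{8}] only 8 remains possible at r9c6. So r9c6=8.
Step 48. [r2c7∈{1}] r2c7 has the single candidate 1. So r2c7=1.
Step 49. [r2c3∈{3}] r2c3 has the single candidate 3 ⇒ r2c3=3.
Step 50. [r8c5∈{4}] r8c5 is down to just 4 ⇒ r8c5=4.
Step 51. [r9c1∈{6}] nothing but 6 survives at r9c1, so r9c1=6.

Answer: 9 2 7 5 8 1 6 3 4 / 4 6 3 9 2 7 1 5 8 / 1 5 8 6 3 4 9 2 7 / 7 9 2 4 1 3 5 8 6 / 8 1 6 7 5 9 2 4 3 / 3 4 5 8 6 2 7 1 9 / 2 7 4 3 9 5 8 6 1 / 5 8 9 1 4 6 3 7 2 / 6 3 1 2 7 8 4 9 5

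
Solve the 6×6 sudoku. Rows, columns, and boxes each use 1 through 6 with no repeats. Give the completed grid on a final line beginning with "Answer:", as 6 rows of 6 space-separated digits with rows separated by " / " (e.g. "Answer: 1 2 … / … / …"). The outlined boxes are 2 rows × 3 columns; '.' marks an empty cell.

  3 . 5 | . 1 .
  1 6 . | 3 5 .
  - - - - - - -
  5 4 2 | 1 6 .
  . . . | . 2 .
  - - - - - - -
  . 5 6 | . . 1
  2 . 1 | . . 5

Step 1. [r1c6∈{2,4,6}] r1c6 is the only open cell in col 6 admitting 6, so r1c6=6.
Step 2. [r1c4∈{2,4}] in row 1, 4 fits only at r1c4. So r1c4=4.
Step 3. [r6c2∈{3}] only 3 remains possible at r6c2 ⇒ r6c2=3.
Step 4. [r5c5∈{3,4}] 3 has one home in row 5: r5c5, so r5c5=3.
Step 5. [r4c3∈{3}] r4c3 is down to just 3, so r4c3=3.
Step 6. [r5c4∈{2}] nothing but 2 survives at r5c4. So r5c4=2.
Step 7. [r4c1∈{6}] nothing but 6 survives at r4c1. So r4c1=6.
Step 8. [r4c6∈{4}] r4c6 is down to just 4, so r4c6=4.
Step 9. [r4c4∈{5}] r4c4 is down to just 5. So r4c4=5.
Step 10. [r6c4∈{6}] only 6 remains possible at r6c4. So r6c4=6.
Step 11. [r2c3∈{4}] nothing but 4 survives at r2c3. So r2c3=4.
Step 12. [r2c6∈{2}] r2c6's peers cover all but 2 ⇒ r2c6=2.
Step 13. [r5c1∈{4}] r5c1's peers cover all but 4, so r5c1=4.
Step 14. [r1c2∈{2}] r1c2 is down to just 2, so r1c2=2.
Step 15. [r6c5∈{4}] nothing but 4 survives at r6c5, so r6c5=4.
Step 16. [r4c2∈{1}] nothing but 1 survives at r4c2 ⇒ r4c2=1.
Step 17. [r3c6∈{3}] r3c6 is down to just 3. So r3c6=3.

Answer: 3 2 5 4 1 6 / 1 6 4 3 5 2 / 5 4 2 1 6 3 / 6 1 3 5 2 4 / 4 5 6 2 3 1 / 2 3 1 6 4 5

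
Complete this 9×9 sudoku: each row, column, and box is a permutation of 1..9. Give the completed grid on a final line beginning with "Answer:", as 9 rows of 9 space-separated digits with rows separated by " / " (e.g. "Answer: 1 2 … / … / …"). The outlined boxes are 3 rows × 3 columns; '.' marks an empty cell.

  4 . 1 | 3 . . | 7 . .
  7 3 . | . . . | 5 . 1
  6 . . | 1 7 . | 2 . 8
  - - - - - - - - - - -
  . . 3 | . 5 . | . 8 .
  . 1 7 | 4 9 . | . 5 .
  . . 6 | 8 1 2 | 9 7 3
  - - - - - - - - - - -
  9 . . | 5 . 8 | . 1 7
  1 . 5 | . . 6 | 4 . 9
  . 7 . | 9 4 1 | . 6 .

Step 1. [r8c8∈{2,3}] in col 8, 2 fits only at r8c8 ⇒ r8c8=2.
Step 2. [r7c5∈{2,3}] across box 8, 2 lands solely at r7c5. So r7c5=2.
Step 3. [r1c2∈{2,5,8,9}] r1c2 is the only open cell in row 1 admitting 2, so r1c2=2.
Step 4. [r3c3∈{9}] only 9 remains possible at r3c3. So r3c3=9.
Step 5. [r4c4∈{6,7}] r4c4 is the only open cell in box 5 admitting 6, so r4c4=6.
Step 6. [r4c1∈{2}] only 2 remains possible at r4c1, so r4c1=2.
Step 7. [r6c2∈{4,5}] in row 6, 4 fits only at r6c2, so r6c2=4.
Step 8. [r9c7∈{3,8}] r9c7 is the only open cell in col 7 admitting 8 ⇒ r9c7=8.
Step 9. [r1c9∈{6}] r1c9's peers cover all but 6. So r1c9=6.
Step 10. [r1c6∈{5,9}] r1c6 is the only open cell in row 1 admitting 5 ⇒ r1c6=5.
Step 11. [r3c6∈{4}] r3c6 has the single candidate 4 ⇒ r3c6=4.
Step 12. [r2c5∈{6,8}] r2c5 is the only open cell in row 2 admitting 6 ⇒ r2c5=6.
Step 13. [r1c8∈{9}] nothing but 9 survives at r1c8 ⇒ r1c8=9.
Step 14. [r8c2∈{8}] r8c2 has the single candidate 8. So r8c2=8.
Step 15. [r7c2∈{6}] only 6 remains possible at r7c2. So r7c2=6.
Step 16. [r8c5∈{3}] r8c5 has the single candidate 3. So r8c5=3.
Step 17. [r2c8∈{4}] nothing but 4 survives at r2c8. So r2c8=4.
Step 18. [r4c6∈{7}] r4c6 is down to just 7 ⇒ r4c6=7.
Step 19. [r9c3∈{2}] r9c3's peers cover all but 2, so r9c3=2.
Step 20. [r9c9∈{5}] r9c9 has the single candidate 5, so r9c9=5.
Step 21. [r3c8∈{3}] r3c8 is down to just 3. So r3c8=3.
Step 22. [r7c7∈{3}] r7c7's peers cover all but 3, so r7c7=3.
Step 23. [r3c2∈{5}] r3c2's peers cover all but 5, so r3c2=5.
Step 24. [r4c9∈{4}] r4c9 has the single candidate 4, so r4c9=4.
Step 25. [r7c3∈{4}] r7c3 has the single candidate 4. So r7c3=4.
Step 26. [r2c6∈{9}] r2c6 has the single candidate 9, so r2c6=9.
Step 27. [r6c1∈{5}] only 5 remains possible at r6c1. So r6c1=5.
Step 28. [r2c3∈{8}] r2c3 has the single candidate 8 ⇒ r2c3=8.
Step 29. [r2c4∈{2}] r2c4's peers cover all but 2, so r2c4=2.
Step 30. [r1c5∈{8}] r1c5's peers cover all but 8, so r1c5=8.
Step 31. [r9c1∈{3}] nothing but 3 survives at r9c1 ⇒ r9c1=3.
Step 32. [r4c7∈{1}] r4c7 is down to just 1. So r4c7=1.
Step 33. [r5c6∈{3}] r5c6 is down to just 3 ⇒ r5c6=3.
Step 34. [r8c4∈{7}] nothing but 7 survives at r8c4 ⇒ r8c4=7.
Step 35. [r5c9∈{2}] r5c9 is down to just 2 ⇒ r5c9=2.
Step 36. [r4c2∈{9}] r4c2 has the single candidate 9, so r4c2=9.
Step 37. [r5c7∈{6}] r5c7's peers cover all but 6, so r5c7=6.
Step 38. [r5c1∈{8}] r5c1's peers cover all but 8. So r5c1=8.

Answer: 4 2 1 3 8 5 7 9 6 / 7 3 8 2 6 9 5 4 1 / 6 5 9 1 7 4 2 3 8 / 2 9 3 6 5 7 1 8 4 / 8 1 7 4 9 3 6 5 2 / 5 4 6 8 1 2 9 7 3 / 9 6 4 5 2 8 3 1 7 / 1 8 5 7 3 6 4 2 9 / 3 7 2 9 4 1 8 6 5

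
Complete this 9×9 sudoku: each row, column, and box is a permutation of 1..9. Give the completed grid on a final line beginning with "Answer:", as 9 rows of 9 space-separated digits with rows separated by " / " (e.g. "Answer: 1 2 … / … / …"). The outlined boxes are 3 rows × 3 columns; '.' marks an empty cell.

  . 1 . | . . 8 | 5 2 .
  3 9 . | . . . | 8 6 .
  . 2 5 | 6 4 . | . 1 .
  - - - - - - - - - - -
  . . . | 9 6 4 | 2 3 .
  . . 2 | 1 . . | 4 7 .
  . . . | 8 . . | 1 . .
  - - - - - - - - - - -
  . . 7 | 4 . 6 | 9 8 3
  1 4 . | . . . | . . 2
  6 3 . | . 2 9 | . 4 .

Step 1. [r6c8∈{5,9}] 9 has one home in col 8: r6c8. So r6c8=9.
Step 2. [r7c2∈{5}] only 5 remains possible at r7c2. So r7c2=5.
Step 3. [r8c8∈{5}] only 5 remains possible at r8c8 ⇒ r8c8=5.
Step 4. [r2c6∈{1,2,5,7}] 1 has one home in col 6: r2c6 ⇒ r2c6=1.
Step 5. [r9c7∈{7}] r9c7 has the single candidate 7. So r9c7=7.
Step 6. [r2c3∈{4}] nothing but 4 survives at r2c3. So r2c3=4.
Step 7. [r1c1∈{7}] nothing but 7 survives at r1c1, so r1c1=7.
Step 8. [r6c3∈{3,6}] col 3 places 3 nowhere but r6c3 ⇒ r6c3=3.
Step 9. [r2c9∈{7}] r2c9's peers cover all but 7, so r2c9=7.
Step 10. [r8c5∈{3,7,8}] 8 has one home in col 5: r8c5. So r8c5=8.
Step 11. [r1c4∈{3}] r1c4 is down to just 3. So r1c4=3.
Step 12. [r6c5∈{5,7}] r6c5 is the only open cell in col 5 admitting 7, so r6c5=7.
Step 13. [r8c6∈{3,7}] row 8 places 3 nowhere but r8c6, so r8c6=3.
Step 14. [r5c6∈{5}] nothing but 5 survives at r5c6. So r5c6=5.
Step 15. [r6c2∈{6}] r6c2 is down to just 6, so r6c2=6.
Step 16. [r5c2∈{8}] only 8 remains possible at r5c2 ⇒ r5c2=8.
Step 17. [r6c9∈{5}] only 5 remains possible at r6c9, so r6c9=5.
Step 18. [r1c5∈{9}] r1c5 has the single candidate 9 ⇒ r1c5=9.
Step 19. [r2c5∈{5}] r2c5 is down to just 5 ⇒ r2c5=5.
Step 20. [r5c1∈{9}] r5c1's peers cover all but 9. So r5c1=9.
Step 21. [r3c6∈{7}] r3c6 has the single candidate 7. So r3c6=7.
Step 22. [r2c4∈{2}] r2c4 is down to just 2 ⇒ r2c4=2.
Step 23. [r6c1∈{4}] r6c1's peers cover all but 4. So r6c1=4.
Step 24. [r5c9∈{6}] nothing but 6 survives at r5c9 ⇒ r5c9=6.
Step 25. [r1c9∈{4}] only 4 remains possible at r1c9 ⇒ r1c9=4.
Step 26. [r4c3∈{1}] r4c3 is down to just 1 ⇒ r4c3=1.
Step 27. [r4c9∈{8}] nothing but 8 survives at r4c9 ⇒ r4c9=8.
Step 28. [r4c2∈{7}] nothing but 7 survives at r4c2. So r4c2=7.
Step 29. [r7c5∈{1}] r7c5 is down to just 1. So r7c5=1.
Step 30. [r9c4∈{5}] only 5 remains possible at r9c4, so r9c4=5.
Step 31. [r7c1∈{2}] only 2 remains possible at r7c1 ⇒ r7c1=2.
Step 32. [r4c1∈{5}] r4c1 has the single candidate 5 ⇒ r4c1=5.
Step 33. [r8c4∈{7}] only 7 remains possible at r8c4 ⇒ r8c4=7.
Step 34. [r5c5∈{3}] r5c5's peers cover all but 3, so r5c5=3.
Step 35. [r9c9∈{1}] r9c9 is down to just 1, so r9c9=1.
Step 36. [r3c1∈{8}] r3c1's peers cover all but 8 ⇒ r3c1=8.
Step 37. [r8c3∈{9}] r8c3's peers cover all but 9, so r8c3=9.
Step 38. [r8c7∈{6}] r8c7 is down to just 6 ⇒ r8c7=6.
Step 39. [r3c9∈{9}] only 9 remains possible at r3c9. So r3c9=9.
Step 40. [r6c6∈{2}] r6c6 has the single candidate 2. So r6c6=2.
Step 41. [r9c3∈{8}] r9c3 has the single candidate 8. So r9c3=8.
Step 42. [r1c3∈{6}] only 6 remains possible at r1c3, so r1c3=6.
Step 43. [r3c7∈{3}] r3c7 is down to just 3. So r3c7=3.

Answer: 7 1 6 3 9 8 5 2 4 / 3 9 4 2 5 1 8 6 7 / 8 2 5 6 4 7 3 1 9 / 5 7 1 9 6 4 2 3 8 / 9 8 2 1 3 5 4 7 6 / 4 6 3 8 7 2 1 9 5 / 2 5 7 4 1 6 9 8 3 / 1 4 9 7 8 3 6 5 2 / 6 3 8 5 2 9 7 4 1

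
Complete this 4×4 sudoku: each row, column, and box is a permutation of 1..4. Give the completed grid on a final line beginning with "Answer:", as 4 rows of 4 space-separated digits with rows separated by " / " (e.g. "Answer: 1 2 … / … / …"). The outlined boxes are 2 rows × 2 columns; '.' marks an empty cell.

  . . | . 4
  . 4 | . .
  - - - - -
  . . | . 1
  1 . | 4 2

Step 1. [r3c3∈{3}] only 3 remains possible at r3c3 ⇒ r3c3=3.
Step 2. [r1c2∈{1,2,3}] r1c2 is the only open cell in col 2 admitting 1 ⇒ r1c2=1.
Step 3. [r1c3∈{2}] nothing but 2 survives at r1c3 ⇒ r1c3=2.
Step 4. [r2c1∈{2,3}] across row 2, 2 lands solely at r2c1 ⇒ r2c1=2.
Step 5. [r1c1∈{3}] r1c1 has the single candidate 3 ⇒ r1c1=3.
Step 6. [r3c2∈{2}] r3c2's peers cover all but 2, so r3c2=2.
Step 7. [r2c3∈{1}] r2c3 is down to just 1. So r2c3=1.
Step 8. [r2c4∈{3}] r2c4 is down to just 3. So r2c4=3.
Step 9. [r4c2∈{3}] r4c2 is down to just 3. So r4c2=3.
Step 10. [r3c1∈{4}] r3c1's peers cover all but 4. So r3c1=4.

Answer: 3 1 2 4 / 2 4 1 3 / 4 2 3 1 / 1 3 4 2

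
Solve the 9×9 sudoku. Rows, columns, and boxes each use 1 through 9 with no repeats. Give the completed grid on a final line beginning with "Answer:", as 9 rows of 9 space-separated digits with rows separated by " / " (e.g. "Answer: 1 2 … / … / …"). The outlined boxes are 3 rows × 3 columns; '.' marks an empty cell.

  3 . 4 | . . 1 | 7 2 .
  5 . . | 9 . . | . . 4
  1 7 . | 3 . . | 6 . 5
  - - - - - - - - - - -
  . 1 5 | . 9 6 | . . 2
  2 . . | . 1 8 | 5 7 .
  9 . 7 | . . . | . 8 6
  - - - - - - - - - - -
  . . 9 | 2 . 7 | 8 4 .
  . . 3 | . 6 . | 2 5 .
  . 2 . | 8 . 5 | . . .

Step 1. [r5c4∈{4}] r5c4 is down to just 4, so r5c4=4.
Step 2. [r7c9∈{1,3}] in row 7, 1 fits only at r7c9 ⇒ r7c9=1.
Step 3. [r4c8∈{3}] r4c8's peers cover all but 3, so r4c8=3.
Step 4. [r2c6∈{2}] only 2 remains possible at r2c6. So r2c6=2.
Step 5. [r9c7∈{3,9}] in col 7, 9 fits only at r9c7. So r9c7=9.
Step 6. [r5c3∈{6}] r5c3's peers cover all but 6. So r5c3=6.
Step 7. [r2c3∈{8}] r2c3 has the single candidate 8, so r2c3=8.
Step 8. [r6c6∈{3}] only 3 remains possible at r6c6 ⇒ r6c6=3.
Step 9. [r6c2∈{4}] r6c2 has the single candidate 4, so r6c2=4.
Step 10. [r9c9∈{3,7}] in col 9, 3 fits only at r9c9 ⇒ r9c9=3.
Step 11. [r9c1∈{4,6,7}] across row 9, 7 lands solely at r9c1 ⇒ r9c1=7.
Step 12. [r6c4∈{5}] r6c4 has the single candidate 5. So r6c4=5.
Step 13. [r1c9∈{8,9}] col 9 places 8 nowhere but r1c9, so r1c9=8.
Step 14. [r9c5∈{4}] r9c5 is down to just 4, so r9c5=4.
Step 15. [r2c2∈{6}] r2c2 has the single candidate 6. So r2c2=6.
Step 16. [r8c1∈{4,8}] across row 8, 4 lands solely at r8c1 ⇒ r8c1=4.
Step 17. [r6c7∈{1}] only 1 remains possible at r6c7, so r6c7=1.
Step 18. [r1c4∈{6}] r1c4 is down to just 6 ⇒ r1c4=6.
Step 19. [r3c8∈{9}] r3c8 has the single candidate 9. So r3c8=9.
Step 20. [r6c5∈{2}] nothing but 2 survives at r6c5 ⇒ r6c5=2.
Step 21. [r9c3∈{1}] only 1 remains possible at r9c3 ⇒ r9c3=1.
Step 22. [r9c8∈{6}] r9c8 is down to just 6. So r9c8=6.
Step 23. [r7c1∈{6}] only 6 remains possible at r7c1. So r7c1=6.
Step 24. [r4c7∈{4}] r4c7 is down to just 4. So r4c7=4.
Step 25. [r8c9∈{7}] r8c9 has the single candidate 7, so r8c9=7.
Step 26. [r8c4∈{1}] only 1 remains possible at r8c4. So r8c4=1.
Step 27. [r3c5∈{8}] r3c5 has the single candidate 8, so r3c5=8.
Step 28. [r4c4∈{7}] r4c4's peers cover all but 7, so r4c4=7.
Step 29. [r7c2∈{5}] r7c2 is down to just 5. So r7c2=5.
Step 30. [r1c2∈{9}] nothing but 9 survives at r1c2 ⇒ r1c2=9.
Step 31. [r2c7∈{3}] r2c7 has the single candidate 3. So r2c7=3.
Step 32. [r8c6∈{9}] nothing but 9 survives at r8c6 ⇒ r8c6=9.
Step 33. [r5c2∈{3}] only 3 remains possible at r5c2 ⇒ r5c2=3.
Step 34. [r3c3∈{2}] r3c3 has the single candidate 2 ⇒ r3c3=2.
Step 35. [r7c5∈{3}] r7c5 is down to just 3 ⇒ r7c5=3.
Step 36. [r8c2∈{8}] r8c2 is down to just 8. So r8c2=8.
Step 37. [r3c6∈{4}] r3c6 is down to just 4. So r3c6=4.
Step 38. [r5c9∈{9}] r5c9 has the single candidate 9, so r5c9=9.
Step 39. [r4c1∈{8}] r4c1 is down to just 8 ⇒ r4c1=8.
Step 40. [r2c8∈{1}] only 1 remains possible at r2c8 ⇒ r2c8=1.
Step 41. [r1c5∈{5}] only 5 remains possible at r1c5 ⇒ r1c5=5.
Step 42. [r2c5∈{7}] r2c5 is down to just 7, so r2c5=7.

Answer: 3 9 4 6 5 1 7 2 8 / 5 6 8 9 7 2 3 1 4 / 1 7 2 3 8 4 6 9 5 / 8 1 5 7 9 6 4 3 2 / 2 3 6 4 1 8 5 7 9 / 9 4 7 5 2 3 1 8 6 / 6 5 9 2 3 7 8 4 1 / 4 8 3 1 6 9 2 5 7 / 7 2 1 8 4 5 9 6 3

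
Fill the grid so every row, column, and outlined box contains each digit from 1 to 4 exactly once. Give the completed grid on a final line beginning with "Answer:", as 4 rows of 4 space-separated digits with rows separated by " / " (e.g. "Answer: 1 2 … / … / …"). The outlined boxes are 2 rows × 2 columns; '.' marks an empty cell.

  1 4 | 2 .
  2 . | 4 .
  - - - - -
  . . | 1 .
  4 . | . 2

Step 1. [r3c1∈{3}] nothing but 3 survives at r3c1 ⇒ r3c1=3.
Step 2. [r1c4∈{3}] only 3 remains possible at r1c4 ⇒ r1c4=3.
Step 3. [r4c3∈{3}] only 3 remains possible at r4c3 ⇒ r4c3=3.
Step 4. [r3c2∈{2}] r3c2 is down to just 2. So r3c2=2.
Step 5. [r3c4∈{4}] only 4 remains possible at r3c4 ⇒ r3c4=4.
Step 6. [r2c2∈{3}] r2c2 is down to just 3, so r2c2=3.
Step 7. [r2c4∈{1}] r2c4 has the single candidate 1. So r2c4=1.
Step 8. [r4c2∈{1}] r4c2's peers cover all but 1, so r4c2=1.

Answer: 1 4 2 3 / 2 3 4 1 / 3 2 1 4 / 4 1 3 2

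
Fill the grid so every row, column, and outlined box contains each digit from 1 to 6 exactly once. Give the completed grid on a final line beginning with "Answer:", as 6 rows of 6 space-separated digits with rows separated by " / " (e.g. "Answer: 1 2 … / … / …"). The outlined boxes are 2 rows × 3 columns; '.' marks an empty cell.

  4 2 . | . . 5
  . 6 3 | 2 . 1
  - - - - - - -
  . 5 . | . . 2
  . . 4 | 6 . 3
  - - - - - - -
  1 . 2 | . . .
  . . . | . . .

Step 1. [r6c5∈{1,2,3,4,5,6}] in row 6, 2 fits only at r6c5 ⇒ r6c5=2.
Step 2. [r6c4∈{1,3,4,5}] r6c4 is the only open cell in row 6 admitting 1. So r6c4=1.
Step 3. [r5c4∈{3,4,5}] across col 4, 5 lands solely at r5c4 ⇒ r5c4=5.
Step 4. [r5c5∈{3,4,6}] r5c5 is the only open cell in box 6 admitting 3. So r5c5=3.
Step 5. [r6c3∈{5,6}] across col 3, 5 lands solely at r6c3, so r6c3=5.
Step 6. [r6c1∈{3,6}] 6 has one home in box 5: r6c1, so r6c1=6.
Step 7. [r5c2∈{4}] nothing but 4 survives at r5c2. So r5c2=4.
Step 8. [r4c2∈{1}] r4c2's peers cover all but 1 ⇒ r4c2=1.
Step 9. [r3c4∈{4}] only 4 remains possible at r3c4, so r3c4=4.
Step 10. [r3c5∈{1}] r3c5 has the single candidate 1 ⇒ r3c5=1.
Step 11. [r1c5∈{6}] only 6 remains possible at r1c5 ⇒ r1c5=6.
Step 12. [r4c5∈{5}] r4c5 is down to just 5, so r4c5=5.
Step 13. [r6c2∈{3}] nothing but 3 survives at r6c2. So r6c2=3.
Step 14. [r5c6∈{6}] only 6 remains possible at r5c6, so r5c6=6.
Step 15. [r2c1∈{5}] r2c1's peers cover all but 5 ⇒ r2c1=5.
Step 16. [r3c3∈{6}] r3c3 has the single candidate 6, so r3c3=6.
Step 17. [r1c3∈{1}] only 1 remains possible at r1c3. So r1c3=1.
Step 18. [r3c1∈{3}] r3c1 has the single candidate 3, so r3c1=3.
Step 19. [r2c5∈{4}] only 4 remains possible at r2c5, so r2c5=4.
Step 20. [r4c1∈{2}] r4c1 has the single candidate 2. So r4c1=2.
Step 21. [r6c6∈{4}] only 4 remains possible at r6c6 ⇒ r6c6=4.
Step 22. [r1c4∈{3}] nothing but 3 survives at r1c4 ⇒ r1c4=3.

Answer: 4 2 1 3 6 5 / 5 6 3 2 4 1 / 3 5 6 4 1 2 / 2 1 4 6 5 3 / 1 4 2 5 3 6 / 6 3 5 1 2 4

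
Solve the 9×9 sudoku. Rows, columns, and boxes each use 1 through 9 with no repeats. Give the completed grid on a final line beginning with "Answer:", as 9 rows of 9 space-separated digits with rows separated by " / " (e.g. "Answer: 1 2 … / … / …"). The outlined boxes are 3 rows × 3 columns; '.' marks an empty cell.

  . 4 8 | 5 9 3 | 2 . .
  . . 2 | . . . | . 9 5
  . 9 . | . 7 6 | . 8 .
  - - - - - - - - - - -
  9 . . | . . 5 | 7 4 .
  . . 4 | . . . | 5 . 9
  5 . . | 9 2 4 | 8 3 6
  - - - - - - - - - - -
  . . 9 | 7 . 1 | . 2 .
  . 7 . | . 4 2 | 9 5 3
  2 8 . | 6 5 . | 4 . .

Step 1. [r5c1∈{1,3,6,7,8}] across col 1, 8 lands solely at r5c1. So r5c1=8.
Step 2. [r5c8∈{1}] only 1 remains possible at r5c8 ⇒ r5c8=1.
Step 3. [r7c5∈{3,8}] 3 has one home in box 8: r7c5 ⇒ r7c5=3.
Step 4. [r6c2∈{1}] r6c2's peers cover all but 1. So r6c2=1.
Step 5. [r9c9∈{1,7}] in box 9, 1 fits only at r9c9, so r9c9=1.
Step 6. [r1c1∈{1,6,7}] in row 1, 1 fits only at r1c1. So r1c1=1.
Step 7. [r3c1∈{3}] r3c1's peers cover all but 3 ⇒ r3c1=3.
Step 8. [r2c2∈{6}] r2c2's peers cover all but 6 ⇒ r2c2=6.
Step 9. [r2c4∈{1,4,8}] 4 has one home in row 2: r2c4. So r2c4=4.
Step 10. [r4c3∈{3,6}] in box 4, 6 fits only at r4c3 ⇒ r4c3=6.
Step 11. [r5c4∈{3}] only 3 remains possible at r5c4, so r5c4=3.
Step 12. [r3c7∈{1}] nothing but 1 survives at r3c7 ⇒ r3c7=1.
Step 13. [r4c4∈{1,8}] r4c4 is the only open cell in col 4 admitting 1 ⇒ r4c4=1.
Step 14. [r4c2∈{2,3}] 3 has one home in row 4: r4c2 ⇒ r4c2=3.
Step 15. [r2c6∈{8}] r2c6 has the single candidate 8 ⇒ r2c6=8.
Step 16. [r7c1∈{4,6}] in row 7, 4 fits only at r7c1 ⇒ r7c1=4.
Step 17. [r9c8∈{7}] r9c8's peers cover all but 7. So r9c8=7.
Step 18. [r7c9∈{8}] r7c9's peers cover all but 8 ⇒ r7c9=8.
Step 19. [r8c3∈{1}] r8c3 is down to just 1, so r8c3=1.
Step 20. [r4c5∈{8}] only 8 remains possible at r4c5 ⇒ r4c5=8.
Step 21. [r8c4∈{8}] nothing but 8 survives at r8c4, so r8c4=8.
Step 22. [r1c9∈{7}] r1c9 is down to just 7. So r1c9=7.
Step 23. [r1c8∈{6}] r1c8 has the single candidate 6 ⇒ r1c8=6.
Step 24. [r7c7∈{6}] only 6 remains possible at r7c7. So r7c7=6.
Step 25. [r2c5∈{1}] r2c5 is down to just 1 ⇒ r2c5=1.
Step 26. [r2c7∈{3}] r2c7 has the single candidate 3, so r2c7=3.
Step 27. [r4c9∈{2}] r4c9 is down to just 2, so r4c9=2.
Step 28. [r3c4∈{2}] r3c4 has the single candidate 2 ⇒ r3c4=2.
Step 29. [r9c3∈{3}] r9c3 has the single candidate 3, so r9c3=3.
Step 30. [r6c3∈{7}] r6c3's peers cover all but 7. So r6c3=7.
Step 31. [r7c2∈{5}] nothing but 5 survives at r7c2 ⇒ r7c2=5.
Step 32. [r3c9∈{4}] nothing but 4 survives at r3c9, so r3c9=4.
Step 33. [r9c6∈{9}] nothing but 9 survives at r9c6. So r9c6=9.
Step 34. [r5c2∈{2}] r5c2 is down to just 2 ⇒ r5c2=2.
Step 35. [r3c3∈{5}] r3c3's peers cover all but 5, so r3c3=5.
Step 36. [r5c6∈{7}] nothing but 7 survives at r5c6. So r5c6=7.
Step 37. [r8c1∈{6}] only 6 remains possible at r8c1 ⇒ r8c1=6.
Step 38. [r5c5∈{6}] only 6 remains possible at r5c5, so r5c5=6.
Step 39. [r2c1∈{7}] r2c1's peers cover all but 7, so r2c1=7.

Answer: 1 4 8 5 9 3 2 6 7 / 7 6 2 4 1 8 3 9 5 / 3 9 5 2 7 6 1 8 4 / 9 3 6 1 8 5 7 4 2 / 8 2 4 3 6 7 5 1 9 / 5 1 7 9 2 4 8 3 6 / 4 5 9 7 3 1 6 2 8 / 6 7 1 8 4 2 9 5 3 / 2 8 3 6 5 9 4 7 1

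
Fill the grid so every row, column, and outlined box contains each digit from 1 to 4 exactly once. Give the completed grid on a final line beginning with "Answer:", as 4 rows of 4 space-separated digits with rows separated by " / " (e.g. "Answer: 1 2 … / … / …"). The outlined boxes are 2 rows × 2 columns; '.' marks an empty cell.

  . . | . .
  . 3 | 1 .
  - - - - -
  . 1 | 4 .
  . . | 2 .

Step 1. [r1c2∈{2,4}] 2 has one home in col 2: r1c2, so r1c2=2.
Step 2. [r3c4∈{3}] r3c4 has the single candidate 3, so r3c4=3.
Step 3. [r2c1∈{4}] only 4 remains possible at r2c1. So r2c1=4.
Step 4. [r4c4∈{1}] nothing but 1 survives at r4c4, so r4c4=1.
Step 5. [r3c1∈{2}] r3c1 is down to just 2, so r3c1=2.
Step 6. [r4c1∈{3}] only 3 remains possible at r4c1 ⇒ r4c1=3.
Step 7. [r2c4∈{2}] r2c4 is down to just 2 ⇒ r2c4=2.
Step 8. [r1c1∈{1}] only 1 remains possible at r1c1 ⇒ r1c1=1.
Step 9. [r4c2∈{4}] r4c2 has the single candidate 4 ⇒ r4c2=4.
Step 10. [r1c4∈{4}] nothing but 4 survives at r1c4 ⇒ r1c4=4.
Step 11. [r1c3∈{3}] r1c3 has the single candidate 3 ⇒ r1c3=3.

Answer: 1 2 3 4 / 4 3 1 2 / 2 1 4 3 / 3 4 2 1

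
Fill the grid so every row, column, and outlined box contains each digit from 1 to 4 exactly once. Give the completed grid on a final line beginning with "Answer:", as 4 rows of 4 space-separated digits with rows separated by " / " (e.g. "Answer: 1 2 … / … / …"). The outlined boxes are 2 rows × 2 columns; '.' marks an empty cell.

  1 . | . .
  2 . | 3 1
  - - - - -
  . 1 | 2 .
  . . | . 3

Step 1. [r3c4∈{4}] nothing but 4 survives at r3c4 ⇒ r3c4=4.
Step 2. [r2c2∈{4}] nothing but 4 survives at r2c2, so r2c2=4.
Step 3. [r1c4∈{2}] r1c4's peers cover all but 2. So r1c4=2.
Step 4. [r4c3∈{1}] r4c3's peers cover all but 1, so r4c3=1.
Step 5. [r3c1∈{3}] r3c1 is down to just 3. So r3c1=3.
Step 6. [r4c1∈{4}] nothing but 4 survives at r4c1. So r4c1=4.
Step 7. [r1c2∈{3}] r1c2 is down to just 3 ⇒ r1c2=3.
Step 8. [r1c3∈{4}] only 4 remains possible at r1c3, so r1c3=4.
Step 9. [r4c2∈{2}] r4c2's peers cover all but 2. So r4c2=2.

Answer: 1 3 4 2 / 2 4 3 1 / 3 1 2 4 / 4 2 1 3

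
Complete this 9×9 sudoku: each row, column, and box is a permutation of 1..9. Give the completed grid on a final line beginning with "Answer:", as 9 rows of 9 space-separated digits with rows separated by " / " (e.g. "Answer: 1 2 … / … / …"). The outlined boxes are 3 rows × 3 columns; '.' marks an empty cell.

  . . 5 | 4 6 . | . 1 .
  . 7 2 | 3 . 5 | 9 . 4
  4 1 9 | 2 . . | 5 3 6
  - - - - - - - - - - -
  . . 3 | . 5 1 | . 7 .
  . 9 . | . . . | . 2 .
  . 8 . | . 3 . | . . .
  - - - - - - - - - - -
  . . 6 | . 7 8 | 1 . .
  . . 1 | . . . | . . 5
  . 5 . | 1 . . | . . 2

Step 1. [r4c2∈{2,4,6}] 6 has one home in col 2: r4c2 ⇒ r4c2=6.
Step 2. [r6c6∈{2,4,6,7,9}] r6c6 is the only open cell in box 5 admitting 2. So r6c6=2.
Step 3. [r2c8∈{8}] nothing but 8 survives at r2c8. So r2c8=8.
Step 4. [r4c7∈{4,8}] row 4 places 4 nowhere but r4c7. So r4c7=4.
Step 5. [r6c7∈{6}] nothing but 6 survives at r6c7. So r6c7=6.
Step 6. [r9c3∈{4,7,8}] 8 has one home in col 3: r9c3, so r9c3=8.
Step 7. [r8c5∈{2,4,9}] 2 has one home in col 5: r8c5 ⇒ r8c5=2.
Step 8. [r9c5∈{4,9}] across col 5, 9 lands solely at r9c5. So r9c5=9.
Step 9. [r8c4∈{6}] r8c4 has the single candidate 6. So r8c4=6.
Step 10. [r1c2∈{3}] nothing but 3 survives at r1c2. So r1c2=3.
Step 11. [r8c2∈{4}] r8c2's peers cover all but 4 ⇒ r8c2=4.
Step 12. [r8c8∈{9}] only 9 remains possible at r8c8 ⇒ r8c8=9.
Step 13. [r7c9∈{3}] nothing but 3 survives at r7c9, so r7c9=3.
Step 14. [r5c1∈{1,5,7}] row 5 places 5 nowhere but r5c1, so r5c1=5.
Step 15. [r9c7∈{7}] r9c7 is down to just 7 ⇒ r9c7=7.
Step 16. [r9c6∈{3,4}] across box 8, 4 lands solely at r9c6. So r9c6=4.
Step 17. [r8c1∈{3,7}] in row 8, 7 fits only at r8c1. So r8c1=7.
Step 18. [r6c3∈{4,7}] row 6 places 4 nowhere but r6c3 ⇒ r6c3=4.
Step 19. [r6c4∈{7,9}] across row 6, 7 lands solely at r6c4 ⇒ r6c4=7.
Step 20. [r5c4∈{8}] r5c4 is down to just 8 ⇒ r5c4=8.
Step 21. [r6c9∈{1,9}] across row 6, 9 lands solely at r6c9, so r6c9=9.
Step 22. [r4c1∈{2}] r4c1 has the single candidate 2 ⇒ r4c1=2.
Step 23. [r1c6∈{7,9}] row 1 places 9 nowhere but r1c6 ⇒ r1c6=9.
Step 24. [r7c1∈{9}] only 9 remains possible at r7c1 ⇒ r7c1=9.
Step 25. [r5c5∈{4}] r5c5 is down to just 4, so r5c5=4.
Step 26. [r3c5∈{8}] only 8 remains possible at r3c5. So r3c5=8.
Step 27. [r2c5∈{1}] r2c5's peers cover all but 1, so r2c5=1.
Step 28. [r5c6∈{6}] r5c6 is down to just 6, so r5c6=6.
Step 29. [r1c9∈{7}] r1c9 has the single candidate 7, so r1c9=7.
Step 30. [r7c4∈{5}] r7c4 has the single candidate 5 ⇒ r7c4=5.
Step 31. [r6c1∈{1}] only 1 remains possible at r6c1, so r6c1=1.
Step 32. [r4c4∈{9}] r4c4 is down to just 9 ⇒ r4c4=9.
Step 33. [r4c9∈{8}] r4c9's peers cover all but 8, so r4c9=8.
Step 34. [r3c6∈{7}] only 7 remains possible at r3c6. So r3c6=7.
Step 35. [r9c1∈{3}] r9c1's peers cover all but 3. So r9c1=3.
Step 36. [r5c9∈{1}] r5c9 is down to just 1, so r5c9=1.
Step 37. [r7c2∈{2}] r7c2 is down to just 2 ⇒ r7c2=2.
Step 38. [r2c1∈{6}] nothing but 6 survives at r2c1. So r2c1=6.
Step 39. [r9c8∈{6}] nothing but 6 survives at r9c8, so r9c8=6.
Step 40. [r1c7∈{2}] nothing but 2 survives at r1c7 ⇒ r1c7=2.
Step 41. [r8c7∈{8}] r8c7 is down to just 8. So r8c7=8.
Step 42. [r5c7∈{3}] nothing but 3 survives at r5c7 ⇒ r5c7=3.
Step 43. [r8c6∈{3}] r8c6 is down to just 3 ⇒ r8c6=3.
Step 44. [r7c8∈{4}] r7c8 has the single candidate 4 ⇒ r7c8=4.
Step 45. [r5c3∈{7}] nothing but 7 survives at r5c3 ⇒ r5c3=7.
Step 46. [r6c8∈{5}] r6c8 has the single candidate 5 ⇒ r6c8=5.
Step 47. [r1c1∈{8}] r1c1 has the single candidate 8 ⇒ r1c1=8.

Answer: 8 3 5 4 6 9 2 1 7 / 6 7 2 3 1 5 9 8 4 / 4 1 9 2 8 7 5 3 6 / 2 6 3 9 5 1 4 7 8 / 5 9 7 8 4 6 3 2 1 / 1 8 4 7 3 2 6 5 9 / 9 2 6 5 7 8 1 4 3 / 7 4 1 6 2 3 8 9 5 / 3 5 8 1 9 4 7 6 2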